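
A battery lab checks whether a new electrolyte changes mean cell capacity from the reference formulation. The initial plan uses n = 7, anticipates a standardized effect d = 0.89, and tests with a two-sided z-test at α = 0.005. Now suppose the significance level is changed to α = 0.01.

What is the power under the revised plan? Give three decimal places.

δ = d·√n = 0.89 × √7 = 2.3547 (unchanged). New critical value: z_{0.005} = 2.576.
Revised power = Φ(δ − 2.576) + Φ(−δ − 2.576) = Φ(-0.221) + Φ(-4.931) = 0.4125 + 0.0000 = 0.4125.

Power ≈ 0.413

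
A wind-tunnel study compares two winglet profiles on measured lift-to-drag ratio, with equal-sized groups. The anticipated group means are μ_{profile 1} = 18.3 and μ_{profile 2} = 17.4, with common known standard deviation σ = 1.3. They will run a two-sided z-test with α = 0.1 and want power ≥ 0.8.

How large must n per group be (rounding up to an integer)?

Standardized effect: d = |μ_{profile 1} − μ_{profile 2}| / σ = |18.3 − 17.4| / 1.3 = 0.6923
For power 0.8 need Φ(δ − z_{0.05}) = 0.8, so δ = z_{0.05} + z_{0.20} = 1.645 + 0.842 = 2.486.
(The Φ(−δ − z_{α/2}) term is vanishingly small for δ > 0 and is dropped in the standard sample-size formula.)
δ = d·√(n/2) ⇒ n = 2(δ/d)² = 2 × (2.486 / 0.6923)² = 25.80.
Round up to the next whole unit.

n = 26 per group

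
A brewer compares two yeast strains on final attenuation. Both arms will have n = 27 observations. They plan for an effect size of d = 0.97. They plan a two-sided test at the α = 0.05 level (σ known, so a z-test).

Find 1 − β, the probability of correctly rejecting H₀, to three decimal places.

Noncentrality parameter: δ = d·√(n/2) = 0.97 × √(27/2) = 3.5640
Critical value for a two-sided test at α = 0.05: z_{α/2} = 1.960.
Power = Φ(δ − 1.960) + Φ(−δ − 1.960) = Φ(1.604) + Φ(-5.524) = 0.9456 + 0.0000 = 0.9456.

Power ≈ 0.946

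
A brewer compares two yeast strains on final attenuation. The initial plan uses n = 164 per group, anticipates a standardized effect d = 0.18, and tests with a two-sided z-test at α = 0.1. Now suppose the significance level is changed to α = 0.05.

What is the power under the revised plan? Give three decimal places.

Power ≈ 0.371

δ = d·√(n/2) = 0.18 × √(164/2) = 1.6300 (unchanged). New critical value: z_{0.025} = 1.960.
Revised power = Φ(δ − 1.960) + Φ(−δ − 1.960) = Φ(-0.330) + Φ(-3.590) = 0.3707 + 0.0002 = 0.3709.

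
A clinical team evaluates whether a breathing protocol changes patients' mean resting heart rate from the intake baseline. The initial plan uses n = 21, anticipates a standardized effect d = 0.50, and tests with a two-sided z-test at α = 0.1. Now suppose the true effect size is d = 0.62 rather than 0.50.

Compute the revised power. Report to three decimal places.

Power ≈ 0.884

With d = 0.62: δ = d·√n = 0.62 × √21 = 2.8412. Critical value z_{0.05} = 1.645.
Revised power = Φ(δ − 1.645) + Φ(−δ − 1.645) = Φ(1.196) + Φ(-4.486) = 0.8842 + 0.0000 = 0.8842.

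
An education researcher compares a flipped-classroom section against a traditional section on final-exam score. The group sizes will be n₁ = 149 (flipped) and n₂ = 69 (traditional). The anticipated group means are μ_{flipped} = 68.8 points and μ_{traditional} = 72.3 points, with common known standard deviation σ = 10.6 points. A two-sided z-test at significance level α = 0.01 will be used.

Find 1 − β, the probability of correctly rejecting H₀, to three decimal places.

Power ≈ 0.379

Standardized effect: d = |μ_{flipped} − μ_{traditional}| / σ = |68.8 − 72.3| / 10.6 = 0.3302
Noncentrality parameter: δ = d / √(1/n₁ + 1/n₂) = 0.3302 / √(1/149 + 1/69) = 2.2675
Critical value for a two-sided test at α = 0.01: z_{α/2} = 2.576.
Power = Φ(δ − 2.576) + Φ(−δ − 2.576) = Φ(-0.308) + Φ(-4.843) = 0.3789 + 0.0000 = 0.3789.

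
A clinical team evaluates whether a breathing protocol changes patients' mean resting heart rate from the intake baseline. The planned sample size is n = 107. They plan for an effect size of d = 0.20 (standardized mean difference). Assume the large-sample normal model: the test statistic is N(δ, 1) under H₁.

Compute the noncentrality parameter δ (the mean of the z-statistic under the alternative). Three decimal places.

The noncentrality parameter scales effect size by the design's sample-size factor: δ = d·√n = 0.20 × √107 = 2.0688

δ ≈ 2.069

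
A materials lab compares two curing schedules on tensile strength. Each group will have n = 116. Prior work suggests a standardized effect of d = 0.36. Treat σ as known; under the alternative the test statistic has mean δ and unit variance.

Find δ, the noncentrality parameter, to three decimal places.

The noncentrality parameter scales effect size by the design's sample-size factor: δ = d·√(n/2) = 0.36 × √(116/2) = 2.7417

δ ≈ 2.742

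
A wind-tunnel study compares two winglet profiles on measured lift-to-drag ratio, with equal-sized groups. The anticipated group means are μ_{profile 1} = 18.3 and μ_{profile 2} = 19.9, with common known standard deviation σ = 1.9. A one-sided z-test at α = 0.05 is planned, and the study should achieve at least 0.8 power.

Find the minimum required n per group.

n = 18 per group

Standardized effect: d = |μ_{profile 1} − μ_{profile 2}| / σ = |18.3 − 19.9| / 1.9 = 0.8421
For power 0.8 need Φ(δ − z_{0.05}) = 0.8, so δ = z_{0.05} + z_{0.20} = 1.645 + 0.842 = 2.486.
δ = d·√(n/2) ⇒ n = 2(δ/d)² = 2 × (2.486 / 0.8421)² = 17.44.
Rounding up, n = 18 per group.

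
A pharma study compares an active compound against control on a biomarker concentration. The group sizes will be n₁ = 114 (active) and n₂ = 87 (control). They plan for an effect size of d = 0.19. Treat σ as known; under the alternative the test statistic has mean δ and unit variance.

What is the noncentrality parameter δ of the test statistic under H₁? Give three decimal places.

The noncentrality parameter scales effect size by the design's sample-size factor: δ = d / √(1/n₁ + 1/n₂) = 0.19 / √(1/114 + 1/87) = 1.3347

δ ≈ 1.335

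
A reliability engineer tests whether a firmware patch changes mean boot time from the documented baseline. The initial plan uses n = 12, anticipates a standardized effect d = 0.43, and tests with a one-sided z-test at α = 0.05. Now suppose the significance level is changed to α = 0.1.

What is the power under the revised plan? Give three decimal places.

Power ≈ 0.582

δ = d·√n = 0.43 × √12 = 1.4896 (unchanged). New critical value: z_{0.1} = 1.282.
Revised power = P(Z > 1.282 − δ) = Φ(0.208) = 0.5824.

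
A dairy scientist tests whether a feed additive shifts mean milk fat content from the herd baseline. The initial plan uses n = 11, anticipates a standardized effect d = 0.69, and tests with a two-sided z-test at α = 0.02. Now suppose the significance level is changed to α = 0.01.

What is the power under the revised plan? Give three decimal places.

Power ≈ 0.387

δ = d·√n = 0.69 × √11 = 2.2885 (unchanged). New critical value: z_{0.005} = 2.576.
Revised power = Φ(δ − 2.576) + Φ(−δ − 2.576) = Φ(-0.287) + Φ(-4.864) = 0.3869 + 0.0000 = 0.3869.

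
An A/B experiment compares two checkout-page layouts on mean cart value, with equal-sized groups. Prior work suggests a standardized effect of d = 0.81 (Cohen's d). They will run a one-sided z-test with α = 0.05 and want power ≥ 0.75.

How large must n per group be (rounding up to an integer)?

For power 0.75 need Φ(δ − z_{0.05}) = 0.75, so δ = z_{0.05} + z_{0.25} = 1.645 + 0.674 = 2.319.
δ = d·√(n/2) ⇒ n = 2(δ/d)² = 2 × (2.319 / 0.81)² = 16.40.
Round up to the next whole unit.

n = 17 per group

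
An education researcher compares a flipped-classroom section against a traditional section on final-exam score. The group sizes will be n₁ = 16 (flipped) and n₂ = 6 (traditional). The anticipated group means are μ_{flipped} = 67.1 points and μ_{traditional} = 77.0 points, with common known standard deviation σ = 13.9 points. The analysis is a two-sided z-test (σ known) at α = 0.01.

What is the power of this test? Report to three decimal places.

Power ≈ 0.138

Standardized effect: d = |μ_{flipped} − μ_{traditional}| / σ = |67.1 − 77.0| / 13.9 = 0.7122
Noncentrality parameter: δ = d / √(1/n₁ + 1/n₂) = 0.7122 / √(1/16 + 1/6) = 1.4878
Critical value for a two-sided test at α = 0.01: z_{α/2} = 2.576.
Power = Φ(δ − 2.576) + Φ(−δ − 2.576) = Φ(-1.088) + Φ(-4.064) = 0.1383 + 0.0000 = 0.1383.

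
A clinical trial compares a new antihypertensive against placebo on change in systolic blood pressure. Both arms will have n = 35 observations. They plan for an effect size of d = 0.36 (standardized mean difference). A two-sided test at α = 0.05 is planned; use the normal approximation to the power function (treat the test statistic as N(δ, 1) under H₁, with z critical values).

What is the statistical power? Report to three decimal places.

Power ≈ 0.325

Noncentrality parameter: δ = d·√(n/2) = 0.36 × √(35/2) = 1.5060
Two-sided α = 0.05 → critical value z_{0.025} = 1.960.
Power = Φ(δ − 1.960) + Φ(−δ − 1.960) = Φ(-0.454) + Φ(-3.466) = 0.3249 + 0.0003 = 0.3252.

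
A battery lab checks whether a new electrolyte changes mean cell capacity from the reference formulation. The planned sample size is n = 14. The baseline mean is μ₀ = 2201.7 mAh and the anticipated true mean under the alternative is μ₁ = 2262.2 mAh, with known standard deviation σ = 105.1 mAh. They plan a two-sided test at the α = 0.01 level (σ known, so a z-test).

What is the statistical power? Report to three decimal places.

Power ≈ 0.337

Standardized effect: d = |μ₁ − μ₀| / σ = |2262.2 − 2201.7| / 105.1 = 0.5756
Noncentrality parameter: δ = d·√n = 0.5756 × √14 = 2.1539
Critical value for a two-sided test at α = 0.01: z_{α/2} = 2.576.
Power = Φ(δ − 2.576) + Φ(−δ − 2.576) = Φ(-0.422) + Φ(-4.730) = 0.3365 + 0.0000 = 0.3365.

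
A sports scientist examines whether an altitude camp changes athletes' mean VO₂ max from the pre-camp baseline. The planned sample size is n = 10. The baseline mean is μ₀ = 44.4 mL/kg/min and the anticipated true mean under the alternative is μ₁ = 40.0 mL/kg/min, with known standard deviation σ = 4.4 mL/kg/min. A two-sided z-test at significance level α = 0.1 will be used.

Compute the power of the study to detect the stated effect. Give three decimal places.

Power ≈ 0.935

Standardized effect: d = |μ₁ − μ₀| / σ = |40.0 − 44.4| / 4.4 = 1.0000
Noncentrality parameter: δ = d·√n = 1.0000 × √10 = 3.1623
Two-sided α = 0.1 → critical value z_{0.05} = 1.645.
Power = Φ(δ − 1.645) + Φ(−δ − 1.645) = Φ(1.517) + Φ(-4.807) = 0.9354 + 0.0000 = 0.9354.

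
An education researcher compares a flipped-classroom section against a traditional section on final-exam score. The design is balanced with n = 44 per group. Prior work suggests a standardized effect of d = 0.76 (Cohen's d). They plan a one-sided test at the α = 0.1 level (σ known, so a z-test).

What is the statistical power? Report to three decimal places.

Noncentrality parameter: δ = d·√(n/2) = 0.76 × √(44/2) = 3.5647
One-sided α = 0.1 → critical value z_{0.1} = 1.282.
Power = P(Z > 1.282 − δ) = Φ(2.283) = 0.9888.

Power ≈ 0.989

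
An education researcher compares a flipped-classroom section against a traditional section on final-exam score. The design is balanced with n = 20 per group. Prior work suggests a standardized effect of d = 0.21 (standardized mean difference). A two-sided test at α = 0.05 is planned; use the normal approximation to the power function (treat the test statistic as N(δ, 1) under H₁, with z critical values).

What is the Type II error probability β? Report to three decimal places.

Noncentrality parameter: λ = d·√(n/2) = 0.21 × √(20/2) = 0.6641
Critical value for a two-sided test at α = 0.05: z_{α/2} = 1.960.
Power = Φ(λ − 1.960) + Φ(−λ − 1.960) = Φ(-1.296) + Φ(-2.624) = 0.0975 + 0.0043 = 0.1019.
Type II error: β = 1 − power = 1 − 0.1019 = 0.8981.

β ≈ 0.898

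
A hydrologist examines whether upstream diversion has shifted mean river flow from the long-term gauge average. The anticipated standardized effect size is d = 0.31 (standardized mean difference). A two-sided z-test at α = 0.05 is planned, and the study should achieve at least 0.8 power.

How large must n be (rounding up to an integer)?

For power 0.8 need Φ(δ − z_{0.025}) = 0.8, so δ = z_{0.025} + z_{0.20} = 1.960 + 0.842 = 2.802.
(For δ > 0 the lower-tail rejection region contributes negligibly to power, so the one-term inversion is standard.)
δ = d·√n ⇒ n = (δ/d)² = (2.802 / 0.31)² = 81.67.
Round up to the next whole unit.

n = 82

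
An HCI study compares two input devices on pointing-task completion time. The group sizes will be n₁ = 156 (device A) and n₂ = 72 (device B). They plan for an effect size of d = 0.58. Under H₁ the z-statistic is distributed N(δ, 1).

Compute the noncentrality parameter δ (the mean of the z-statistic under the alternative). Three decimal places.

δ ≈ 4.071

δ = d / √(1/n₁ + 1/n₂) = 0.58 / √(1/156 + 1/72) = 4.0709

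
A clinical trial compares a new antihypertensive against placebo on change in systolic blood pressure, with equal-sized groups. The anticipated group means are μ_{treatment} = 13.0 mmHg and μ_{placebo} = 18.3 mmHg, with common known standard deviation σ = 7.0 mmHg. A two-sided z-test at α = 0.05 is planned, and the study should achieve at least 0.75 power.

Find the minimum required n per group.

Standardized effect: d = |μ_{treatment} − μ_{placebo}| / σ = |13.0 − 18.3| / 7.0 = 0.7571
For power 0.75 need Φ(δ − z_{0.025}) = 0.75, so δ = z_{0.025} + z_{0.25} = 1.960 + 0.674 = 2.634.
(Ignoring the negligible lower-tail rejection probability gives the usual closed-form inversion.)
δ = d·√(n/2) ⇒ n = 2(δ/d)² = 2 × (2.634 / 0.7571)² = 24.21.
Round up to the next whole unit.

n = 25 per group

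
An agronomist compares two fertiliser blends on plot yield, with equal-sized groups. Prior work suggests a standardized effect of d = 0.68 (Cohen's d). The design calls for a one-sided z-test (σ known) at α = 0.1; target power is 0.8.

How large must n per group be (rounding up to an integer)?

For power 0.8 need Φ(δ − z_{0.1}) = 0.8, so δ = z_{0.1} + z_{0.20} = 1.282 + 0.842 = 2.123.
δ = d·√(n/2) ⇒ n = 2(δ/d)² = 2 × (2.123 / 0.68)² = 19.50.
Round up to the next whole unit.

n = 20 per group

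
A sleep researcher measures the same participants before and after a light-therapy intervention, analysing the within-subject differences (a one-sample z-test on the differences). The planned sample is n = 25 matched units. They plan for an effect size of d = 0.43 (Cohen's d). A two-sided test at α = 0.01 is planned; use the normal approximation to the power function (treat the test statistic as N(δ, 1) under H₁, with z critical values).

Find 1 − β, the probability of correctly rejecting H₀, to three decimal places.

Noncentrality parameter: δ = d·√n = 0.43 × √25 = 2.1500
Critical value for a two-sided test at α = 0.01: z_{α/2} = 2.576.
Power = Φ(δ − 2.576) + Φ(−δ − 2.576) = Φ(-0.426) + Φ(-4.726) = 0.3351 + 0.0000 = 0.3351.

Power ≈ 0.335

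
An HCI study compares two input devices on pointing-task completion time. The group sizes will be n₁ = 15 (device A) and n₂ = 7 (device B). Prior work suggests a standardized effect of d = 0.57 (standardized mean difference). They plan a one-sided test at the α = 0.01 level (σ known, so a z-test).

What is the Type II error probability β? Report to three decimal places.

β ≈ 0.860

Noncentrality parameter: δ = d / √(1/n₁ + 1/n₂) = 0.57 / √(1/15 + 1/7) = 1.2453
Critical value for a one-sided test at α = 0.01: z_α = 2.326.
Power = P(Z > 2.326 − δ) = Φ(-1.081) = 0.1398.
Type II error: β = 1 − power = 1 − 0.1398 = 0.8602.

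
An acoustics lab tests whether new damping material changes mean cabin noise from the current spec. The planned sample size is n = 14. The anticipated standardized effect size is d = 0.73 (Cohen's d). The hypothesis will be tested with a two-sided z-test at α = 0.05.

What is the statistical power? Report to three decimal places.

Noncentrality parameter: δ = d·√n = 0.73 × √14 = 2.7314
Critical value for a two-sided test at α = 0.05: z_{α/2} = 1.960.
Power = Φ(δ − 1.960) + Φ(−δ − 1.960) = Φ(0.771) + Φ(-4.691) = 0.7798 + 0.0000 = 0.7798.

Power ≈ 0.780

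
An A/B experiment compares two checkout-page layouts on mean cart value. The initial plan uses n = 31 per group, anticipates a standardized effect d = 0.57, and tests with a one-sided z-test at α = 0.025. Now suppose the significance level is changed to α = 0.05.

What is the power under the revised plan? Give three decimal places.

δ = d·√(n/2) = 0.57 × √(31/2) = 2.2441 (unchanged). New critical value: z_{0.05} = 1.645.
Revised power = P(Z > 1.645 − δ) = Φ(0.599) = 0.7255.

Power ≈ 0.725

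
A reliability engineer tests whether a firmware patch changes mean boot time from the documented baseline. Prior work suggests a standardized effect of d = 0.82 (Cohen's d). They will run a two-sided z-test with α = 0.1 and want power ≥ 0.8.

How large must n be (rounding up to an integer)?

n = 10

For power 0.8 need Φ(δ − z_{0.05}) = 0.8, so δ = z_{0.05} + z_{0.20} = 1.645 + 0.842 = 2.486.
(The Φ(−δ − z_{α/2}) term is vanishingly small for δ > 0 and is dropped in the standard sample-size formula.)
δ = d·√n ⇒ n = (δ/d)² = (2.486 / 0.82)² = 9.19.
Round up to the next whole unit.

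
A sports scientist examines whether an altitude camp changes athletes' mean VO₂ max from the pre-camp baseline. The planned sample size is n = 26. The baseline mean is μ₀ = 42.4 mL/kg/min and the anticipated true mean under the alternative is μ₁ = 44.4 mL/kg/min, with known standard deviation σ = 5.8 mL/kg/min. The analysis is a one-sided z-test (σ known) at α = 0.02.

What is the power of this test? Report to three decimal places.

Standardized effect: d = |μ₁ − μ₀| / σ = |44.4 − 42.4| / 5.8 = 0.3448
Noncentrality parameter: δ = d·√n = 0.3448 × √26 = 1.7583
One-sided α = 0.02 → critical value z_{0.02} = 2.054.
Power = Φ(δ − 2.054) = Φ(-0.295) = 0.3838.

Power ≈ 0.384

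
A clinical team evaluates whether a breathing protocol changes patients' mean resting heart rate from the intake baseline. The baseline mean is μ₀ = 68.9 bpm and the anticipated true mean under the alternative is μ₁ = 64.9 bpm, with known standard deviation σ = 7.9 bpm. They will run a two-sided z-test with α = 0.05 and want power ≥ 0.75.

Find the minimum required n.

Standardized effect: d = |μ₁ − μ₀| / σ = |64.9 − 68.9| / 7.9 = 0.5063
For power 0.75 need Φ(δ − z_{0.025}) = 0.75, so δ = z_{0.025} + z_{0.25} = 1.960 + 0.674 = 2.634.
(The Φ(−δ − z_{α/2}) term is vanishingly small for δ > 0 and is dropped in the standard sample-size formula.)
δ = d·√n ⇒ n = (δ/d)² = (2.634 / 0.5063)² = 27.07.
Rounding up, n = 28.

n = 28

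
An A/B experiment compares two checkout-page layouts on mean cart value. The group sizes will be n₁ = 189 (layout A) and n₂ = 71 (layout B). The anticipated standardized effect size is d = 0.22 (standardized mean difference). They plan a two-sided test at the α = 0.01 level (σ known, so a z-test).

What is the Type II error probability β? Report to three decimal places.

Noncentrality parameter: δ = d / √(1/n₁ + 1/n₂) = 0.22 / √(1/189 + 1/71) = 1.5805
Critical value for a two-sided test at α = 0.01: z_{α/2} = 2.576.
Power = Φ(δ − 2.576) + Φ(−δ − 2.576) = Φ(-0.995) + Φ(-4.156) = 0.1598 + 0.0000 = 0.1598.
Type II error: β = 1 − power = 1 − 0.1598 = 0.8402.

β ≈ 0.840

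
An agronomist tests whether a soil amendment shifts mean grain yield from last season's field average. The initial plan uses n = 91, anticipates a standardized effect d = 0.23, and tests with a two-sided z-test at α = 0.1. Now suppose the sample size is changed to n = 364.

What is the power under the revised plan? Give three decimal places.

Power ≈ 0.997

With n = 364: δ = d·√n = 0.23 × √364 = 4.3881. Critical value z_{0.05} = 1.645.
Revised power = Φ(δ − 1.645) + Φ(−δ − 1.645) = Φ(2.743) + Φ(-6.033) = 0.9970 + 0.0000 = 0.9970.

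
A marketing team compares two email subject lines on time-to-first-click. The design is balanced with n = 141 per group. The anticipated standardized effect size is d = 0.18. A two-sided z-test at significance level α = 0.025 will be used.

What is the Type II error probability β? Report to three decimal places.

Noncentrality parameter: δ = d·√(n/2) = 0.18 × √(141/2) = 1.5114
Two-sided α = 0.025 → critical value z_{0.0125} = 2.241.
Power = Φ(δ − 2.241) + Φ(−δ − 2.241) = Φ(-0.730) + Φ(-3.753) = 0.2327 + 0.0001 = 0.2328.
Type II error: β = 1 − power = 1 − 0.2328 = 0.7672.

β ≈ 0.767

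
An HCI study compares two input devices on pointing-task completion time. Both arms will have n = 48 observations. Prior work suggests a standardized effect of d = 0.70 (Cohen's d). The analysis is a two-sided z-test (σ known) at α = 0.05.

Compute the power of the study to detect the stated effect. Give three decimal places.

Noncentrality parameter: δ = d·√(n/2) = 0.70 × √(48/2) = 3.4293
Critical value for a two-sided test at α = 0.05: z_{α/2} = 1.960.
Power = Φ(δ − 1.960) + Φ(−δ − 1.960) = Φ(1.469) + Φ(-5.389) = 0.9291 + 0.0000 = 0.9291.

Power ≈ 0.929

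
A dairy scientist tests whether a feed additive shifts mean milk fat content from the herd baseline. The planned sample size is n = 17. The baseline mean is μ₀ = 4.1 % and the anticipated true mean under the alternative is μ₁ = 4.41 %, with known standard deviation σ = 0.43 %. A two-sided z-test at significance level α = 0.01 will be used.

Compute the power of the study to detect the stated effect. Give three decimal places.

Power ≈ 0.654

Standardized effect: d = |μ₁ − μ₀| / σ = |4.41 − 4.1| / 0.43 = 0.7209
Noncentrality parameter: δ = d·√n = 0.7209 × √17 = 2.9725
Critical value for a two-sided test at α = 0.01: z_{α/2} = 2.576.
Power = Φ(δ − 2.576) + Φ(−δ − 2.576) = Φ(0.397) + Φ(-5.548) = 0.6542 + 0.0000 = 0.6542.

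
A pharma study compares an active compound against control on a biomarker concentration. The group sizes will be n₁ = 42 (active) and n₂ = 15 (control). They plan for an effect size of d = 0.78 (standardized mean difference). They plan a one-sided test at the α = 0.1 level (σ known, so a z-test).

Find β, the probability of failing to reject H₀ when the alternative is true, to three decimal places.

Noncentrality parameter: δ = d / √(1/n₁ + 1/n₂) = 0.78 / √(1/42 + 1/15) = 2.5931
Critical value for a one-sided test at α = 0.1: z_α = 1.282.
Power = Φ(δ − 1.282) = Φ(1.312) = 0.9052.
Type II error: β = 1 − power = 1 − 0.9052 = 0.0948.

β ≈ 0.095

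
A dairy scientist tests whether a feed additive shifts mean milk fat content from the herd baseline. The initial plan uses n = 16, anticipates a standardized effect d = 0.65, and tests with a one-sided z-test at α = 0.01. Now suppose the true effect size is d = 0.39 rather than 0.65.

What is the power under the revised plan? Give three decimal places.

Power ≈ 0.222

With d = 0.39: δ = d·√n = 0.39 × √16 = 1.5600. Critical value z_{0.01} = 2.326.
Revised power = Φ(δ − 2.326) = Φ(-0.766) = 0.2217.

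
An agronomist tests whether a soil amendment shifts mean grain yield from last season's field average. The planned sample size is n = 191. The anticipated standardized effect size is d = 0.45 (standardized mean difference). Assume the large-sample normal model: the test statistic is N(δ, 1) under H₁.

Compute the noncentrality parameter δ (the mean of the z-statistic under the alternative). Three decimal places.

δ ≈ 6.219

The noncentrality parameter scales effect size by the design's sample-size factor: δ = d·√n = 0.45 × √191 = 6.2191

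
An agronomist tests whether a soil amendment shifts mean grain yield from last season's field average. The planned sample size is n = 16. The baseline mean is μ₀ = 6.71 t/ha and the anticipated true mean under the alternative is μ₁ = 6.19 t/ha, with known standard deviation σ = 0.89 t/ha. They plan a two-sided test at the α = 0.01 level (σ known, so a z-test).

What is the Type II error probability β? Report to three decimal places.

β ≈ 0.594

Standardized effect: d = |μ₁ − μ₀| / σ = |6.19 − 6.71| / 0.89 = 0.5843
Noncentrality parameter: δ = d·√n = 0.5843 × √16 = 2.3371
Two-sided α = 0.01 → critical value z_{0.005} = 2.576.
Power = Φ(δ − 2.576) + Φ(−δ − 2.576) = Φ(-0.239) + Φ(-4.913) = 0.4056 + 0.0000 = 0.4056.
Type II error: β = 1 − power = 1 − 0.4056 = 0.5944.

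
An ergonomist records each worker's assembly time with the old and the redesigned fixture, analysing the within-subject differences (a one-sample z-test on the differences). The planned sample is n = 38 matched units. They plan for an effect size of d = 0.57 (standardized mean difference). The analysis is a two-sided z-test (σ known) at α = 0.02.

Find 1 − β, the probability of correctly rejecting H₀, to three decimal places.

Power ≈ 0.882

Noncentrality parameter: δ = d·√n = 0.57 × √38 = 3.5137
Critical value for a two-sided test at α = 0.02: z_{α/2} = 2.326.
Power = Φ(δ − 2.326) + Φ(−δ − 2.326) = Φ(1.187) + Φ(-5.840) = 0.8825 + 0.0000 = 0.8825.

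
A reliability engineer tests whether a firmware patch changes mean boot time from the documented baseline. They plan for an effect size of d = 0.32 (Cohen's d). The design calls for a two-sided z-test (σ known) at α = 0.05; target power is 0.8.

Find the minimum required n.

Set Φ(δ − 1.960) = 0.8; then δ − 1.960 = Φ⁻¹(0.8) = 0.842, giving δ = 2.802.
(For δ > 0 the lower-tail rejection region contributes negligibly to power, so the one-term inversion is standard.)
δ = d·√n ⇒ n = (δ/d)² = (2.802 / 0.32)² = 76.65.
Round up to the next whole unit.

n = 77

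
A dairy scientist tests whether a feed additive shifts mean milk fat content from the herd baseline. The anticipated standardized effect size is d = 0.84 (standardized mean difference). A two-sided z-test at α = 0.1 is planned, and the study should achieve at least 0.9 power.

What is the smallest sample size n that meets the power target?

n = 13

For power 0.9 need Φ(δ − z_{0.05}) = 0.9, so δ = z_{0.05} + z_{0.10} = 1.645 + 1.282 = 2.926.
(The Φ(−δ − z_{α/2}) term is vanishingly small for δ > 0 and is dropped in the standard sample-size formula.)
δ = d·√n ⇒ n = (δ/d)² = (2.926 / 0.84)² = 12.14.
Rounding up, n = 13.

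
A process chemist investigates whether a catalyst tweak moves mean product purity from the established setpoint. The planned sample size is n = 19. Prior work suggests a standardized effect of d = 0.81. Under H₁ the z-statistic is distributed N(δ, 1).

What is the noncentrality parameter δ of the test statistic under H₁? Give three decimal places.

δ = d·√n = 0.81 × √19 = 3.5307

δ ≈ 3.531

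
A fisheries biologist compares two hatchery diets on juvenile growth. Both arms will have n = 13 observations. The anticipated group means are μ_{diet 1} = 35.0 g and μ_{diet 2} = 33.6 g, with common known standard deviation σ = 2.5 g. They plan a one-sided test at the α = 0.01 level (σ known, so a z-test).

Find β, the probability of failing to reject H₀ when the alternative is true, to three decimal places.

Standardized effect: d = |μ_{diet 1} − μ_{diet 2}| / σ = |35.0 − 33.6| / 2.5 = 0.5600
Noncentrality parameter: δ = d·√(n/2) = 0.5600 × √(13/2) = 1.4277
Critical value for a one-sided test at α = 0.01: z_α = 2.326.
Power = Φ(δ − 2.326) = Φ(-0.899) = 0.1844.
Type II error: β = 1 − power = 1 − 0.1844 = 0.8156.

β ≈ 0.816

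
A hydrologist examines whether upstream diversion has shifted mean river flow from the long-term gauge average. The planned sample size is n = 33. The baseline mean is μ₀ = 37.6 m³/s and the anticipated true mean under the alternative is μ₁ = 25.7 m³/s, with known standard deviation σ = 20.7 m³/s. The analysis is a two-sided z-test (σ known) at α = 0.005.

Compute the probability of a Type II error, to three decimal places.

β ≈ 0.310

Standardized effect: d = |μ₁ − μ₀| / σ = |25.7 − 37.6| / 20.7 = 0.5749
Noncentrality parameter: δ = d·√n = 0.5749 × √33 = 3.3024
Two-sided α = 0.005 → critical value z_{0.0025} = 2.807.
Power = Φ(δ − 2.807) + Φ(−δ − 2.807) = Φ(0.495) + Φ(-6.109) = 0.6898 + 0.0000 = 0.6898.
Type II error: β = 1 − power = 1 − 0.6898 = 0.3102.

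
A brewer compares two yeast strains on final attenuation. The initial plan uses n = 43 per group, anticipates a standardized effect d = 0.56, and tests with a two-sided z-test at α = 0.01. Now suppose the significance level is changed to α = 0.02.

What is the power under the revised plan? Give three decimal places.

δ = d·√(n/2) = 0.56 × √(43/2) = 2.5966 (unchanged). New critical value: z_{0.01} = 2.326.
Revised power = Φ(δ − 2.326) + Φ(−δ − 2.326) = Φ(0.270) + Φ(-4.923) = 0.6065 + 0.0000 = 0.6065.

Power ≈ 0.607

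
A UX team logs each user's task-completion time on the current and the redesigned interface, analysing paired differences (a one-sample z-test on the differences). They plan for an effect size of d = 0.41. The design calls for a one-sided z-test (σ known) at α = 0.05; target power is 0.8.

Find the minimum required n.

n = 37

Set Φ(δ − 1.645) = 0.8; then δ − 1.645 = Φ⁻¹(0.8) = 0.842, giving δ = 2.486.
δ = d·√n ⇒ n = (δ/d)² = (2.486 / 0.41)² = 36.78.
Round up to the next whole unit.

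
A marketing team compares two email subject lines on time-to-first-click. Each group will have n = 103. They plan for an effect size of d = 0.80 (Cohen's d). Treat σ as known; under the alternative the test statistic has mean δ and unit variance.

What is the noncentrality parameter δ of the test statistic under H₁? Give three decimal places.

δ ≈ 5.741

The noncentrality parameter scales effect size by the design's sample-size factor: δ = d·√(n/2) = 0.80 × √(103/2) = 5.7411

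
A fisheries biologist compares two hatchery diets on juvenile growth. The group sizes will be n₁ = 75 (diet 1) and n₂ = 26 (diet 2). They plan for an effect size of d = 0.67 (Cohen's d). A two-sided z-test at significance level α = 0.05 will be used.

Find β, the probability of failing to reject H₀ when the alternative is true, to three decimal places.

β ≈ 0.163

Noncentrality parameter: δ = d / √(1/n₁ + 1/n₂) = 0.67 / √(1/75 + 1/26) = 2.9440
Critical value for a two-sided test at α = 0.05: z_{α/2} = 1.960.
Power = Φ(δ − 1.960) + Φ(−δ − 1.960) = Φ(0.984) + Φ(-4.904) = 0.8374 + 0.0000 = 0.8374.
Type II error: β = 1 − power = 1 − 0.8374 = 0.1626.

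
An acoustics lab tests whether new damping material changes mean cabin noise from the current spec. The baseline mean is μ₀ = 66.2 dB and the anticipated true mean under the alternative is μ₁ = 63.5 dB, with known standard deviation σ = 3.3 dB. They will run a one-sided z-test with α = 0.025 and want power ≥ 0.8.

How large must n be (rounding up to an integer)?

n = 12

Standardized effect: d = |μ₁ − μ₀| / σ = |63.5 − 66.2| / 3.3 = 0.8182
For power 0.8 need Φ(δ − z_{0.025}) = 0.8, so δ = z_{0.025} + z_{0.20} = 1.960 + 0.842 = 2.802.
δ = d·√n ⇒ n = (δ/d)² = (2.802 / 0.8182)² = 11.72.
Rounding up, n = 12.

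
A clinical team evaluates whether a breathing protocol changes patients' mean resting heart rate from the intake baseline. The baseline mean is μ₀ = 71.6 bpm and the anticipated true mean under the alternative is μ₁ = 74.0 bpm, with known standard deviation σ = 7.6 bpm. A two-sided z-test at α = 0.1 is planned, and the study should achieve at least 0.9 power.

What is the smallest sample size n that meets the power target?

Standardized effect: d = |μ₁ − μ₀| / σ = |74.0 − 71.6| / 7.6 = 0.3158
Set Φ(δ − 1.645) = 0.9; then δ − 1.645 = Φ⁻¹(0.9) = 1.282, giving δ = 2.926.
(For δ > 0 the lower-tail rejection region contributes negligibly to power, so the one-term inversion is standard.)
δ = d·√n ⇒ n = (δ/d)² = (2.926 / 0.3158)² = 85.88.
Rounding up, n = 86.

n = 86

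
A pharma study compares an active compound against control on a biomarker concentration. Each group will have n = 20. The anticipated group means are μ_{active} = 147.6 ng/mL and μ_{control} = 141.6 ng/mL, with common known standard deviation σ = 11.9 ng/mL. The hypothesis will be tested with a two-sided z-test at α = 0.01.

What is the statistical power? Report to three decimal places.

Power ≈ 0.163

Standardized effect: d = |μ_{active} − μ_{control}| / σ = |147.6 − 141.6| / 11.9 = 0.5042
Noncentrality parameter: δ = d·√(n/2) = 0.5042 × √(20/2) = 1.5944
Critical value for a two-sided test at α = 0.01: z_{α/2} = 2.576.
Power = Φ(δ − 2.576) + Φ(−δ − 2.576) = Φ(-0.981) + Φ(-4.170) = 0.1632 + 0.0000 = 0.1632.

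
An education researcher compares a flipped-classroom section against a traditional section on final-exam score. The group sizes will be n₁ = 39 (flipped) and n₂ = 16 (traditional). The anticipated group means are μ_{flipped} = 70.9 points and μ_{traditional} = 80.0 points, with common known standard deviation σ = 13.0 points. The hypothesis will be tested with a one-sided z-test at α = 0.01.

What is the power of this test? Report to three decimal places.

Power ≈ 0.513

Standardized effect: d = |μ_{flipped} − μ_{traditional}| / σ = |70.9 − 80.0| / 13.0 = 0.7000
Noncentrality parameter: δ = d / √(1/n₁ + 1/n₂) = 0.7000 / √(1/39 + 1/16) = 2.3578
Critical value for a one-sided test at α = 0.01: z_α = 2.326.
Power = P(Z > 2.326 − δ) = Φ(0.031) = 0.5125.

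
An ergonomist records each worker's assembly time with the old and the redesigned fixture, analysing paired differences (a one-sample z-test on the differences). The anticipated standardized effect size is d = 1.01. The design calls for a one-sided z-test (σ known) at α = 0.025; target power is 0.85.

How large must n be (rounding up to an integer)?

Set Φ(δ − 1.960) = 0.85; then δ − 1.960 = Φ⁻¹(0.85) = 1.036, giving δ = 2.996.
δ = d·√n ⇒ n = (δ/d)² = (2.996 / 1.01)² = 8.80.
Rounding up, n = 9.

n = 9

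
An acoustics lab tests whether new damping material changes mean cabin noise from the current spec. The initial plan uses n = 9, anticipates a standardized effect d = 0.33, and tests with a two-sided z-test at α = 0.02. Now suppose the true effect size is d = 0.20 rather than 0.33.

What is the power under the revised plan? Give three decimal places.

Power ≈ 0.044

With d = 0.20: δ = d·√n = 0.20 × √9 = 0.6000. Critical value z_{0.01} = 2.326.
Revised power = Φ(δ − 2.326) + Φ(−δ − 2.326) = Φ(-1.726) + Φ(-2.926) = 0.0421 + 0.0017 = 0.0439.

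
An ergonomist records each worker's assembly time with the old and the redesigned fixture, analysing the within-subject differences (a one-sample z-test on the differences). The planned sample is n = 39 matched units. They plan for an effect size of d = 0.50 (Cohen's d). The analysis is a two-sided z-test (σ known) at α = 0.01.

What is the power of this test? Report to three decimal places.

Noncentrality parameter: δ = d·√n = 0.50 × √39 = 3.1225
Critical value for a two-sided test at α = 0.01: z_{α/2} = 2.576.
Power = Φ(δ − 2.576) + Φ(−δ − 2.576) = Φ(0.547) + Φ(-5.698) = 0.7077 + 0.0000 = 0.7077.

Power ≈ 0.708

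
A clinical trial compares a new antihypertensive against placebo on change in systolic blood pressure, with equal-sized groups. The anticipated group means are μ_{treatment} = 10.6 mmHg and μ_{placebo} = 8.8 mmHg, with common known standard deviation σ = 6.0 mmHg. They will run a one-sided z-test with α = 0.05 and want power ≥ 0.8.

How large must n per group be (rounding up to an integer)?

Standardized effect: d = |μ_{treatment} − μ_{placebo}| / σ = |10.6 − 8.8| / 6.0 = 0.3000
For power 0.8 need Φ(δ − z_{0.05}) = 0.8, so δ = z_{0.05} + z_{0.20} = 1.645 + 0.842 = 2.486.
δ = d·√(n/2) ⇒ n = 2(δ/d)² = 2 × (2.486 / 0.3000)² = 137.39.
Round up to the next whole unit.

n = 138 per group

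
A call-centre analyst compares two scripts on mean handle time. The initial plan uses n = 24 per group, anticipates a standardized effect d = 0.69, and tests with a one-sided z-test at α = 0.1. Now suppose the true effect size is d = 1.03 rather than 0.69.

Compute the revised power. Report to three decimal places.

Power ≈ 0.989

With d = 1.03: δ = d·√(n/2) = 1.03 × √(24/2) = 3.5680. Critical value z_{0.1} = 1.282.
Revised power = Φ(δ − 1.282) = Φ(2.286) = 0.9889.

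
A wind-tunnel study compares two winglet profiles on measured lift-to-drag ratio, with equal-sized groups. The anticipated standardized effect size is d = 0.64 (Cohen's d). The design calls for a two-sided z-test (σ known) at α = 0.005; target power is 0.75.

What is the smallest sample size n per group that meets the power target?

n = 60 per group

For power 0.75 need Φ(δ − z_{0.0025}) = 0.75, so δ = z_{0.0025} + z_{0.25} = 2.807 + 0.674 = 3.482.
(The Φ(−δ − z_{α/2}) term is vanishingly small for δ > 0 and is dropped in the standard sample-size formula.)
δ = d·√(n/2) ⇒ n = 2(δ/d)² = 2 × (3.482 / 0.64)² = 59.18.
Round up to the next whole unit.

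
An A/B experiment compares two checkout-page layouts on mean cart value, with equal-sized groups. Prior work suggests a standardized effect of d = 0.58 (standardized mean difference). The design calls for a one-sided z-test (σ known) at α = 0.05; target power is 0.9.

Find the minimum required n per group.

For power 0.9 need Φ(δ − z_{0.05}) = 0.9, so δ = z_{0.05} + z_{0.10} = 1.645 + 1.282 = 2.926.
δ = d·√(n/2) ⇒ n = 2(δ/d)² = 2 × (2.926 / 0.58)² = 50.91.
Round up to the next whole unit.

n = 51 per group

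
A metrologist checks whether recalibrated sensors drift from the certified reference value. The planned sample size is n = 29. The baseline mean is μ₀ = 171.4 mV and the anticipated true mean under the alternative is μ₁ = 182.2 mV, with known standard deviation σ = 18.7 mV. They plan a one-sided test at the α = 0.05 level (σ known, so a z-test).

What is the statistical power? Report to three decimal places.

Standardized effect: d = |μ₁ − μ₀| / σ = |182.2 − 171.4| / 18.7 = 0.5775
Noncentrality parameter: δ = d·√n = 0.5775 × √29 = 3.1101
Critical value for a one-sided test at α = 0.05: z_α = 1.645.
Power = Φ(δ − 1.645) = Φ(1.465) = 0.9286.

Power ≈ 0.929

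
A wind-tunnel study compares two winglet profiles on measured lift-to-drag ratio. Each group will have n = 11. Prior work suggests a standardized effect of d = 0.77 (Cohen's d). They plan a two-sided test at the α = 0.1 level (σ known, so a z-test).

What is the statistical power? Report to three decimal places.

Power ≈ 0.564

Noncentrality parameter: δ = d·√(n/2) = 0.77 × √(11/2) = 1.8058
Two-sided α = 0.1 → critical value z_{0.05} = 1.645.
Power = Φ(δ − 1.645) + Φ(−δ − 1.645) = Φ(0.161) + Φ(-3.451) = 0.5639 + 0.0003 = 0.5642.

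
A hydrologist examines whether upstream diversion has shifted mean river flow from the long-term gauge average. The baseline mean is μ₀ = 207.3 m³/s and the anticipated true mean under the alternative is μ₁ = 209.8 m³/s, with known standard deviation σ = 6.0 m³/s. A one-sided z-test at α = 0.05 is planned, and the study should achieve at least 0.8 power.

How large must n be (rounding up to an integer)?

n = 36

Standardized effect: d = |μ₁ − μ₀| / σ = |209.8 − 207.3| / 6.0 = 0.4167
For power 0.8 need Φ(δ − z_{0.05}) = 0.8, so δ = z_{0.05} + z_{0.20} = 1.645 + 0.842 = 2.486.
δ = d·√n ⇒ n = (δ/d)² = (2.486 / 0.4167)² = 35.61.
Rounding up, n = 36.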